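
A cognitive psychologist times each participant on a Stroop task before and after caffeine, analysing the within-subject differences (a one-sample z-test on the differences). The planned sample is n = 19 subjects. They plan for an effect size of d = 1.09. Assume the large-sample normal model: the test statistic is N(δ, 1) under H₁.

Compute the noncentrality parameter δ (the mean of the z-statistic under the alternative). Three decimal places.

The noncentrality parameter scales effect size by the design's sample-size factor: δ = d·√n = 1.09 × √19 = 4.7512

δ ≈ 4.751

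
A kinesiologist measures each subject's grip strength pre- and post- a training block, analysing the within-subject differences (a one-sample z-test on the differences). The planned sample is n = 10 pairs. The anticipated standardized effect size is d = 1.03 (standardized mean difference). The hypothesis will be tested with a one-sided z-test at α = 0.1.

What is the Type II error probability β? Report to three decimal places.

β ≈ 0.024

Noncentrality parameter: δ = d·√n = 1.03 × √10 = 3.2571
One-sided α = 0.1 → critical value z_{0.1} = 1.282.
Power = Φ(δ − 1.282) = Φ(1.976) = 0.9759.
Type II error: β = 1 − power = 1 − 0.9759 = 0.0241.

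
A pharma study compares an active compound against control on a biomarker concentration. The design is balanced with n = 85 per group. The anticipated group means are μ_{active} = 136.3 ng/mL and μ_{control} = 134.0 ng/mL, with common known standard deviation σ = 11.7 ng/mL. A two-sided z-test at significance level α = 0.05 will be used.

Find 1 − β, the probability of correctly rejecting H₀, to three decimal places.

Standardized effect: d = |μ_{active} − μ_{control}| / σ = |136.3 − 134.0| / 11.7 = 0.1966
Noncentrality parameter: δ = d·√(n/2) = 0.1966 × √(85/2) = 1.2816
Critical value for a two-sided test at α = 0.05: z_{α/2} = 1.960.
Power = Φ(δ − 1.960) + Φ(−δ − 1.960) = Φ(-0.678) + Φ(-3.242) = 0.2488 + 0.0006 = 0.2493.

Power ≈ 0.249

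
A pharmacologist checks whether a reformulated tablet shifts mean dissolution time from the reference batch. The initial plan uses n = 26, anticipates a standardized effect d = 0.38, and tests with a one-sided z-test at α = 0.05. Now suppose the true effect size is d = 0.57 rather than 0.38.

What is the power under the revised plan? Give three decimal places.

Power ≈ 0.896

With d = 0.57: δ = d·√n = 0.57 × √26 = 2.9064. Critical value z_{0.05} = 1.645.
Revised power = Φ(δ − 1.645) = Φ(1.262) = 0.8965.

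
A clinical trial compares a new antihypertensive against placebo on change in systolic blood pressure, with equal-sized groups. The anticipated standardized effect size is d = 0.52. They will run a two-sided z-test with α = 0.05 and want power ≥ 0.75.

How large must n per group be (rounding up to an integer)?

n = 52 per group

For power 0.75 need Φ(δ − z_{0.025}) = 0.75, so δ = z_{0.025} + z_{0.25} = 1.960 + 0.674 = 2.634.
(For δ > 0 the lower-tail rejection region contributes negligibly to power, so the one-term inversion is standard.)
δ = d·√(n/2) ⇒ n = 2(δ/d)² = 2 × (2.634 / 0.52)² = 51.33.
Round up to the next whole unit.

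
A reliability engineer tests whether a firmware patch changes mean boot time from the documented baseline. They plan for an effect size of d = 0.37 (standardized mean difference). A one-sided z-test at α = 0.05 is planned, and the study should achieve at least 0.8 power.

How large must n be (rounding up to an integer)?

n = 46

For power 0.8 need Φ(δ − z_{0.05}) = 0.8, so δ = z_{0.05} + z_{0.20} = 1.645 + 0.842 = 2.486.
δ = d·√n ⇒ n = (δ/d)² = (2.486 / 0.37)² = 45.16.
Rounding up, n = 46.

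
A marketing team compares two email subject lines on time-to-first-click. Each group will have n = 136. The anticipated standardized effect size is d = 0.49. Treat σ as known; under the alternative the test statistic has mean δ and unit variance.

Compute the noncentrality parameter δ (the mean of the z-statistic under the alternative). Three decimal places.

δ ≈ 4.041

δ = d·√(n/2) = 0.49 × √(136/2) = 4.0406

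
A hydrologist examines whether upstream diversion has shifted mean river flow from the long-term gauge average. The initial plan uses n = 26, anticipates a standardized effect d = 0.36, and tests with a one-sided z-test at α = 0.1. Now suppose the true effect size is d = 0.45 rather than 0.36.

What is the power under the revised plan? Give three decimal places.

Power ≈ 0.844

With d = 0.45: δ = d·√n = 0.45 × √26 = 2.2946. Critical value z_{0.1} = 1.282.
Revised power = Φ(δ − 1.282) = Φ(1.013) = 0.8445.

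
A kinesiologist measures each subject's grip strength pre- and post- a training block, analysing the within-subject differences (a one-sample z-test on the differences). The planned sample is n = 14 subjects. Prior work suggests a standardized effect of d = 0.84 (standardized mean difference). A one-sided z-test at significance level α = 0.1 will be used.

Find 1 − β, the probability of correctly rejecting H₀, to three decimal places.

Noncentrality parameter: δ = d·√n = 0.84 × √14 = 3.1430
Critical value for a one-sided test at α = 0.1: z_α = 1.282.
Power = P(Z > 1.282 − δ) = Φ(1.861) = 0.9687.

Power ≈ 0.969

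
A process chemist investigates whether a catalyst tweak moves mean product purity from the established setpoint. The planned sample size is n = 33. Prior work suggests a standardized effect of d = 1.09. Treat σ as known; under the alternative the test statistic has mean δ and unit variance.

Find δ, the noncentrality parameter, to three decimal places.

The noncentrality parameter scales effect size by the design's sample-size factor: δ = d·√n = 1.09 × √33 = 6.2616

δ ≈ 6.262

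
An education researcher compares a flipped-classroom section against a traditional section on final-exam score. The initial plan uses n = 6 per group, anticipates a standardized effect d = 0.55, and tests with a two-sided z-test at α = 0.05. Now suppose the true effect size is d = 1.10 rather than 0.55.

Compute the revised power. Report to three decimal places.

Power ≈ 0.478

With d = 1.10: δ = d·√(n/2) = 1.10 × √(6/2) = 1.9053. Critical value z_{0.025} = 1.960.
Revised power = Φ(δ − 1.960) + Φ(−δ − 1.960) = Φ(-0.055) + Φ(-3.865) = 0.4782 + 0.0001 = 0.4782.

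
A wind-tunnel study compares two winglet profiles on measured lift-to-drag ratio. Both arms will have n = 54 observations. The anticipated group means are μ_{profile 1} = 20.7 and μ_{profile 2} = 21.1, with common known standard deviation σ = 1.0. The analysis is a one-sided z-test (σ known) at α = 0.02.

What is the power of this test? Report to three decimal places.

Standardized effect: d = |μ_{profile 1} − μ_{profile 2}| / σ = |20.7 − 21.1| / 1.0 = 0.4000
Noncentrality parameter: δ = d·√(n/2) = 0.4000 × √(54/2) = 2.0785
One-sided α = 0.02 → critical value z_{0.02} = 2.054.
Power = Φ(δ − 2.054) = Φ(0.025) = 0.5099.

Power ≈ 0.510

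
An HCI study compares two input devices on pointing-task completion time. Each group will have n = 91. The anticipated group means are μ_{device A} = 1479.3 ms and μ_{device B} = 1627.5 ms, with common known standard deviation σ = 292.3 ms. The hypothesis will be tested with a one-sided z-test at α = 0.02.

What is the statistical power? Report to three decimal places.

Standardized effect: d = |μ_{device A} − μ_{device B}| / σ = |1479.3 − 1627.5| / 292.3 = 0.5070
Noncentrality parameter: δ = d·√(n/2) = 0.5070 × √(91/2) = 3.4200
One-sided α = 0.02 → critical value z_{0.02} = 2.054.
Power = P(Z > 2.054 − δ) = Φ(1.366) = 0.9141.

Power ≈ 0.914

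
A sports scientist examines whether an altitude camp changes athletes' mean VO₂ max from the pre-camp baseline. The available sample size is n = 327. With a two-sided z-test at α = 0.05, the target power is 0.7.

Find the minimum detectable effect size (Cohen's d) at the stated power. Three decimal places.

Need Φ(δ − 1.960) = 0.7, so δ = 1.960 + 0.524 = 2.484.
(The second rejection-region term Φ(−δ − z_{α/2}) is negligible and dropped.)
δ = d·√n ⇒ d = δ/√n = 2.484/√327 = 0.1374.

d ≈ 0.137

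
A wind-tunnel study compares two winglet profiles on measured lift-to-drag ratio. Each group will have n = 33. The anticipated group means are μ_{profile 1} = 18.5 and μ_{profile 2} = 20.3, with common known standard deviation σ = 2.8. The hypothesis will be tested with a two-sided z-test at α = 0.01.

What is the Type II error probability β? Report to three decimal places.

Standardized effect: d = |μ_{profile 1} − μ_{profile 2}| / σ = |18.5 − 20.3| / 2.8 = 0.6429
Noncentrality parameter: λ = d·√(n/2) = 0.6429 × √(33/2) = 2.6113
Two-sided α = 0.01 → critical value z_{0.005} = 2.576.
Power = Φ(λ − 2.576) + Φ(−λ − 2.576) = Φ(0.035) + Φ(-5.187) = 0.5141 + 0.0000 = 0.5141.
Type II error: β = 1 − power = 1 − 0.5141 = 0.4859.

β ≈ 0.486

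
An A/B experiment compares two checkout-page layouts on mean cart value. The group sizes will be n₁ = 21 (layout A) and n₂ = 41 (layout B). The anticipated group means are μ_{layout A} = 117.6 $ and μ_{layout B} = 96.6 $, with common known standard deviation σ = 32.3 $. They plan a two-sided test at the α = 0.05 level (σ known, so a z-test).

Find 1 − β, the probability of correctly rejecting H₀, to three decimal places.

Standardized effect: d = |μ_{layout A} − μ_{layout B}| / σ = |117.6 − 96.6| / 32.3 = 0.6502
Noncentrality parameter: δ = d / √(1/n₁ + 1/n₂) = 0.6502 / √(1/21 + 1/41) = 2.4228
Two-sided α = 0.05 → critical value z_{0.025} = 1.960.
Power = Φ(δ − 1.960) + Φ(−δ − 1.960) = Φ(0.463) + Φ(-4.383) = 0.6783 + 0.0000 = 0.6783.

Power ≈ 0.678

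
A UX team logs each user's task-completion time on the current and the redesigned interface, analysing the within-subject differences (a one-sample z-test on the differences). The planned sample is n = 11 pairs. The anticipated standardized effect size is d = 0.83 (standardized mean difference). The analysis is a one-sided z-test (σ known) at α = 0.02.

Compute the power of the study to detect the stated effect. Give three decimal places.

Noncentrality parameter: δ = d·√n = 0.83 × √11 = 2.7528
Critical value for a one-sided test at α = 0.02: z_α = 2.054.
Power = Φ(δ − 2.054) = Φ(0.699) = 0.7577.

Power ≈ 0.758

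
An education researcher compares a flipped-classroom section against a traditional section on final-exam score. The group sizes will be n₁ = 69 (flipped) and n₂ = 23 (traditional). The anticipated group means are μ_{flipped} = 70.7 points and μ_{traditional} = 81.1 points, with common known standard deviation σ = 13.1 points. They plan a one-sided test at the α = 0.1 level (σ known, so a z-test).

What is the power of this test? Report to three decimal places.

Power ≈ 0.978

Standardized effect: d = |μ_{flipped} − μ_{traditional}| / σ = |70.7 − 81.1| / 13.1 = 0.7939
Noncentrality parameter: δ = d / √(1/n₁ + 1/n₂) = 0.7939 / √(1/69 + 1/23) = 3.2973
One-sided α = 0.1 → critical value z_{0.1} = 1.282.
Power = P(Z > 1.282 − δ) = Φ(2.016) = 0.9781.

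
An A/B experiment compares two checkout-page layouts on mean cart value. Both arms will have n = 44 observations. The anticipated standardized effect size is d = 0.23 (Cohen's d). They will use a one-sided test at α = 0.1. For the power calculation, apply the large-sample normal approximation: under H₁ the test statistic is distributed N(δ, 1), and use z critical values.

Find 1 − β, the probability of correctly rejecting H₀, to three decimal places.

Noncentrality parameter: δ = d·√(n/2) = 0.23 × √(44/2) = 1.0788
One-sided α = 0.1 → critical value z_{0.1} = 1.282.
Power = P(Z > 1.282 − δ) = Φ(-0.203) = 0.4197.

Power ≈ 0.420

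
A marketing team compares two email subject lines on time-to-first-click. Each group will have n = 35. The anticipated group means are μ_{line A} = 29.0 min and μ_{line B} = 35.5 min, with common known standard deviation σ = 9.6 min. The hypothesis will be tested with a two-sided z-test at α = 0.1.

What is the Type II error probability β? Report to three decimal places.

Standardized effect: d = |μ_{line A} − μ_{line B}| / σ = |29.0 − 35.5| / 9.6 = 0.6771
Noncentrality parameter: δ = d·√(n/2) = 0.6771 × √(35/2) = 2.8324
Two-sided α = 0.1 → critical value z_{0.05} = 1.645.
Power = Φ(δ − 1.645) + Φ(−δ − 1.645) = Φ(1.188) + Φ(-4.477) = 0.8825 + 0.0000 = 0.8825.
Type II error: β = 1 − power = 1 − 0.8825 = 0.1175.

β ≈ 0.117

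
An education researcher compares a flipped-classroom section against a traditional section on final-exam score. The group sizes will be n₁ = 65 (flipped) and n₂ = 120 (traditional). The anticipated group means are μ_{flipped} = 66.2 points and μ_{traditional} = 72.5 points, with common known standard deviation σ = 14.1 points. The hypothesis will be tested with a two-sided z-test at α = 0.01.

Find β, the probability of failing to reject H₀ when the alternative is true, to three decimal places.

β ≈ 0.372

Standardized effect: d = |μ_{flipped} − μ_{traditional}| / σ = |66.2 − 72.5| / 14.1 = 0.4468
Noncentrality parameter: δ = d / √(1/n₁ + 1/n₂) = 0.4468 / √(1/65 + 1/120) = 2.9012
Two-sided α = 0.01 → critical value z_{0.005} = 2.576.
Power = Φ(δ − 2.576) + Φ(−δ − 2.576) = Φ(0.325) + Φ(-5.477) = 0.6276 + 0.0000 = 0.6276.
Type II error: β = 1 − power = 1 − 0.6276 = 0.3724.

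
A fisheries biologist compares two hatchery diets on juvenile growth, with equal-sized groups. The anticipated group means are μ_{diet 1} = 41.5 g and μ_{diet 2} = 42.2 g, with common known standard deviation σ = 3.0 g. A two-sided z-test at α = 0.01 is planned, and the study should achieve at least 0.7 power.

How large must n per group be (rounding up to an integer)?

Standardized effect: d = |μ_{diet 1} − μ_{diet 2}| / σ = |41.5 − 42.2| / 3.0 = 0.2333
Set Φ(δ − 2.576) = 0.7; then δ − 2.576 = Φ⁻¹(0.7) = 0.524, giving δ = 3.100.
(For δ > 0 the lower-tail rejection region contributes negligibly to power, so the one-term inversion is standard.)
δ = d·√(n/2) ⇒ n = 2(δ/d)² = 2 × (3.100 / 0.2333)² = 353.07.
Round up to the next whole unit.

n = 354 per group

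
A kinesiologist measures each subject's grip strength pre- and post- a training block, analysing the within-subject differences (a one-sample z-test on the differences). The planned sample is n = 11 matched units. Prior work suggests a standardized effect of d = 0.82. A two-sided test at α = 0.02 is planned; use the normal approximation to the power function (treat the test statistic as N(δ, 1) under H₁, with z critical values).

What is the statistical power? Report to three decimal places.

Power ≈ 0.653

Noncentrality parameter: δ = d·√n = 0.82 × √11 = 2.7196
Critical value for a two-sided test at α = 0.02: z_{α/2} = 2.326.
Power = Φ(δ − 2.326) + Φ(−δ − 2.326) = Φ(0.393) + Φ(-5.046) = 0.6529 + 0.0000 = 0.6529.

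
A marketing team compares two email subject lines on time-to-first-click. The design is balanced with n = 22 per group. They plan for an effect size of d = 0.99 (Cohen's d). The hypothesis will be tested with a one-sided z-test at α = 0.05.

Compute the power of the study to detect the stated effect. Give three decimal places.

Power ≈ 0.949

Noncentrality parameter: δ = d·√(n/2) = 0.99 × √(22/2) = 3.2835
Critical value for a one-sided test at α = 0.05: z_α = 1.645.
Power = Φ(δ − 1.645) = Φ(1.639) = 0.9494.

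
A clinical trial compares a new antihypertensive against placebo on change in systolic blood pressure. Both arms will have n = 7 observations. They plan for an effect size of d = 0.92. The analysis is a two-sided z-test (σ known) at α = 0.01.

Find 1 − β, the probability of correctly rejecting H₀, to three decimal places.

Power ≈ 0.196

Noncentrality parameter: δ = d·√(n/2) = 0.92 × √(7/2) = 1.7212
Two-sided α = 0.01 → critical value z_{0.005} = 2.576.
Power = Φ(δ − 2.576) + Φ(−δ − 2.576) = Φ(-0.855) + Φ(-4.297) = 0.1964 + 0.0000 = 0.1964.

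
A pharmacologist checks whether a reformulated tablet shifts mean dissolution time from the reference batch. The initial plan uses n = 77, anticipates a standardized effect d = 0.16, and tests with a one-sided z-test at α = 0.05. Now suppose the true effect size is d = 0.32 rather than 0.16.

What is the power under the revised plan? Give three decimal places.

Power ≈ 0.878

With d = 0.32: δ = d·√n = 0.32 × √77 = 2.8080. Critical value z_{0.05} = 1.645.
Revised power = Φ(δ − 1.645) = Φ(1.163) = 0.8776.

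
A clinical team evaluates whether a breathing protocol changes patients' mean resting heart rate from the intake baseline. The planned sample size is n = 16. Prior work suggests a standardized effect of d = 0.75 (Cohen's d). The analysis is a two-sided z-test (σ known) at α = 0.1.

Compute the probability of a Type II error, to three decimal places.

Noncentrality parameter: δ = d·√n = 0.75 × √16 = 3.0000
Two-sided α = 0.1 → critical value z_{0.05} = 1.645.
Power = Φ(δ − 1.645) + Φ(−δ − 1.645) = Φ(1.355) + Φ(-4.645) = 0.9123 + 0.0000 = 0.9123.
Type II error: β = 1 − power = 1 − 0.9123 = 0.0877.

β ≈ 0.088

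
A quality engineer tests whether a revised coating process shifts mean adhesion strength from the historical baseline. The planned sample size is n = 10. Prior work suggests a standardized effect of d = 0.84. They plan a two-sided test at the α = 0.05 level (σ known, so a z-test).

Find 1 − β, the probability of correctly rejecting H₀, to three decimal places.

Noncentrality parameter: δ = d·√n = 0.84 × √10 = 2.6563
Critical value for a two-sided test at α = 0.05: z_{α/2} = 1.960.
Power = Φ(δ − 1.960) + Φ(−δ − 1.960) = Φ(0.696) + Φ(-4.616) = 0.7569 + 0.0000 = 0.7569.

Power ≈ 0.757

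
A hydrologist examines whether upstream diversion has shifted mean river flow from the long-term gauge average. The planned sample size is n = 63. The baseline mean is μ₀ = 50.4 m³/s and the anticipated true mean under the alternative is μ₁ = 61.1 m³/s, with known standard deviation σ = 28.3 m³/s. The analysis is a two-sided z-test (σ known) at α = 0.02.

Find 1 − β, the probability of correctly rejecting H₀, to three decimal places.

Power ≈ 0.750

Standardized effect: d = |μ₁ − μ₀| / σ = |61.1 − 50.4| / 28.3 = 0.3781
Noncentrality parameter: δ = d·√n = 0.3781 × √63 = 3.0010
Critical value for a two-sided test at α = 0.02: z_{α/2} = 2.326.
Power = Φ(δ − 2.326) + Φ(−δ − 2.326) = Φ(0.675) + Φ(-5.327) = 0.7501 + 0.0000 = 0.7501.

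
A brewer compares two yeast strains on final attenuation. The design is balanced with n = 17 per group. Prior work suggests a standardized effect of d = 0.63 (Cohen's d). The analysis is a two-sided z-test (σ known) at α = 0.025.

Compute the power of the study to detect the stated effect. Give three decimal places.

Noncentrality parameter: δ = d·√(n/2) = 0.63 × √(17/2) = 1.8367
Critical value for a two-sided test at α = 0.025: z_{α/2} = 2.241.
Power = Φ(δ − 2.241) + Φ(−δ − 2.241) = Φ(-0.405) + Φ(-4.078) = 0.3429 + 0.0000 = 0.3429.

Power ≈ 0.343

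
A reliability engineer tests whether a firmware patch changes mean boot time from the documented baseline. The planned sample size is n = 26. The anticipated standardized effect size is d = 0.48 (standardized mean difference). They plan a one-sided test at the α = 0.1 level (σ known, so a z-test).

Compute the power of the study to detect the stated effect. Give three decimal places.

Power ≈ 0.878

Noncentrality parameter: δ = d·√n = 0.48 × √26 = 2.4475
Critical value for a one-sided test at α = 0.1: z_α = 1.282.
Power = Φ(δ − 1.282) = Φ(1.166) = 0.8782.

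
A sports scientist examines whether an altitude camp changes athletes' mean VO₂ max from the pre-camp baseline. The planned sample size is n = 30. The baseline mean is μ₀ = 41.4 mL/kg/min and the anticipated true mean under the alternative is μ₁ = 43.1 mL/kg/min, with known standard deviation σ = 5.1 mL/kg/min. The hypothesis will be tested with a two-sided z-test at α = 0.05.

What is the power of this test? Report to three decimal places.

Power ≈ 0.447

Standardized effect: d = |μ₁ − μ₀| / σ = |43.1 − 41.4| / 5.1 = 0.3333
Noncentrality parameter: δ = d·√n = 0.3333 × √30 = 1.8257
Critical value for a two-sided test at α = 0.05: z_{α/2} = 1.960.
Power = Φ(δ − 1.960) + Φ(−δ − 1.960) = Φ(-0.134) + Φ(-3.786) = 0.4466 + 0.0001 = 0.4467.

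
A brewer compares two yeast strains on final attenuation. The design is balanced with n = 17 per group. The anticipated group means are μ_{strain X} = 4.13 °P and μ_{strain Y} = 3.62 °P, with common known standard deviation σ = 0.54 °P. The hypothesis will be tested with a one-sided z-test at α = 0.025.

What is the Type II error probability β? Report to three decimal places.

β ≈ 0.214

Standardized effect: d = |μ_{strain X} − μ_{strain Y}| / σ = |4.13 − 3.62| / 0.54 = 0.9444
Noncentrality parameter: δ = d·√(n/2) = 0.9444 × √(17/2) = 2.7535
One-sided α = 0.025 → critical value z_{0.025} = 1.960.
Power = P(Z > 1.960 − δ) = Φ(0.794) = 0.7863.
Type II error: β = 1 − power = 1 − 0.7863 = 0.2137.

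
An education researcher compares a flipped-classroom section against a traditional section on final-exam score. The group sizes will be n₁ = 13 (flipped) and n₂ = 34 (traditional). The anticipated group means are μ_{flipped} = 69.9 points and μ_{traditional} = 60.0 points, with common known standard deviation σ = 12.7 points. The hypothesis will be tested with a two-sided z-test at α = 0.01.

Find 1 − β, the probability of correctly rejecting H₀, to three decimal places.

Standardized effect: d = |μ_{flipped} − μ_{traditional}| / σ = |69.9 − 60.0| / 12.7 = 0.7795
Noncentrality parameter: δ = d / √(1/n₁ + 1/n₂) = 0.7795 / √(1/13 + 1/34) = 2.3905
Two-sided α = 0.01 → critical value z_{0.005} = 2.576.
Power = Φ(δ − 2.576) + Φ(−δ − 2.576) = Φ(-0.185) + Φ(-4.966) = 0.4265 + 0.0000 = 0.4265.

Power ≈ 0.426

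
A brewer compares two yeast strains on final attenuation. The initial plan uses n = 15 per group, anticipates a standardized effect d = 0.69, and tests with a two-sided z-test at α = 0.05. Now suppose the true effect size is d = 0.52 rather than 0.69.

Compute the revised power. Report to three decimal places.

With d = 0.52: δ = d·√(n/2) = 0.52 × √(15/2) = 1.4241. Critical value z_{0.025} = 1.960.
Revised power = Φ(δ − 1.960) + Φ(−δ − 1.960) = Φ(-0.536) + Φ(-3.384) = 0.2960 + 0.0004 = 0.2964.

Power ≈ 0.296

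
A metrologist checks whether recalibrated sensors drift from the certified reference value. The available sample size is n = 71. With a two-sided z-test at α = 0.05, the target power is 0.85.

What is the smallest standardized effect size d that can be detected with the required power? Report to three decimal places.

Need Φ(δ − 1.960) = 0.85, so δ = 1.960 + 1.036 = 2.996.
(Lower-tail contribution to power is negligible for δ > 0.)
δ = d·√n ⇒ d = δ/√n = 2.996/√71 = 0.3556.

d ≈ 0.356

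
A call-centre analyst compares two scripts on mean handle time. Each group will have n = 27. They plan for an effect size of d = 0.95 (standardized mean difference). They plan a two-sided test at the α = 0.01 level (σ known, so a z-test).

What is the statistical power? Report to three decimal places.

Power ≈ 0.820

Noncentrality parameter: λ = d·√(n/2) = 0.95 × √(27/2) = 3.4905
Critical value for a two-sided test at α = 0.01: z_{α/2} = 2.576.
Power = Φ(λ − 2.576) + Φ(−λ − 2.576) = Φ(0.915) + Φ(-6.066) = 0.8198 + 0.0000 = 0.8198.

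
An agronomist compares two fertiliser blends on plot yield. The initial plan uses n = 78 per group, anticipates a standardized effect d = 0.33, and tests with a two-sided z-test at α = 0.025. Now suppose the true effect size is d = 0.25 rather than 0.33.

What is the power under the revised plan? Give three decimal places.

With d = 0.25: δ = d·√(n/2) = 0.25 × √(78/2) = 1.5612. Critical value z_{0.0125} = 2.241.
Revised power = Φ(δ − 2.241) + Φ(−δ − 2.241) = Φ(-0.680) + Φ(-3.803) = 0.2482 + 0.0001 = 0.2483.

Power ≈ 0.248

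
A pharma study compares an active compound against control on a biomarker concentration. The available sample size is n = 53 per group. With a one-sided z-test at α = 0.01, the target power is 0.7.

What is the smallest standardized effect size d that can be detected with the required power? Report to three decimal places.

Need Φ(δ − 2.326) = 0.7, so δ = 2.326 + 0.524 = 2.851.
δ = d·√(n/2) ⇒ d = δ/√(n/2) = 2.851/√(53/2) = 0.5538.

d ≈ 0.554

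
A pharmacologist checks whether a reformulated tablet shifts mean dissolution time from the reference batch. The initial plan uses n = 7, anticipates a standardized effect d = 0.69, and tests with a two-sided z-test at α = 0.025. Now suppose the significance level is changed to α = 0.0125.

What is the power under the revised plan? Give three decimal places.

Power ≈ 0.251

δ = d·√n = 0.69 × √7 = 1.8256 (unchanged). New critical value: z_{0.0063} = 2.498.
Revised power = Φ(δ − 2.498) + Φ(−δ − 2.498) = Φ(-0.672) + Φ(-4.323) = 0.2507 + 0.0000 = 0.2508.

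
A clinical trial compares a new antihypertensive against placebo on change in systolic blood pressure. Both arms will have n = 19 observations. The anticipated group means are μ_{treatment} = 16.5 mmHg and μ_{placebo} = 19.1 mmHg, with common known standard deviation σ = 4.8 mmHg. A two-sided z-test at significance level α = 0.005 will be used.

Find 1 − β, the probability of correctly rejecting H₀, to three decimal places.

Power ≈ 0.128

Standardized effect: d = |μ_{treatment} − μ_{placebo}| / σ = |16.5 − 19.1| / 4.8 = 0.5417
Noncentrality parameter: δ = d·√(n/2) = 0.5417 × √(19/2) = 1.6695
Two-sided α = 0.005 → critical value z_{0.0025} = 2.807.
Power = Φ(δ − 2.807) + Φ(−δ − 2.807) = Φ(-1.138) + Φ(-4.477) = 0.1277 + 0.0000 = 0.1277.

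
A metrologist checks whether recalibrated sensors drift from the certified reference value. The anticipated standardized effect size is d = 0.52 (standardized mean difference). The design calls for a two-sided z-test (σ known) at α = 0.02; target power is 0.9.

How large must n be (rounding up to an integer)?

n = 49

Set Φ(δ − 2.326) = 0.9; then δ − 2.326 = Φ⁻¹(0.9) = 1.282, giving δ = 3.608.
(For δ > 0 the lower-tail rejection region contributes negligibly to power, so the one-term inversion is standard.)
δ = d·√n ⇒ n = (δ/d)² = (3.608 / 0.52)² = 48.14.
Rounding up, n = 49.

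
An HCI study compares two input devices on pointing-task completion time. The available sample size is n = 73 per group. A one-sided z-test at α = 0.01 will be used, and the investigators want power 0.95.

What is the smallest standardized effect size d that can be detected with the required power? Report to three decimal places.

Need Φ(δ − 2.326) = 0.95, so δ = 2.326 + 1.645 = 3.971.
δ = d·√(n/2) ⇒ d = δ/√(n/2) = 3.971/√(73/2) = 0.6573.

d ≈ 0.657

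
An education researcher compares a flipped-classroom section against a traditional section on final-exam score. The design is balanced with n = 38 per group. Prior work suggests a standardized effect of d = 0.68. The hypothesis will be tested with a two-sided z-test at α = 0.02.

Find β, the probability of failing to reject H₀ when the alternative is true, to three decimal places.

β ≈ 0.262

Noncentrality parameter: δ = d·√(n/2) = 0.68 × √(38/2) = 2.9641
Two-sided α = 0.02 → critical value z_{0.01} = 2.326.
Power = Φ(δ − 2.326) + Φ(−δ − 2.326) = Φ(0.638) + Φ(-5.290) = 0.7382 + 0.0000 = 0.7382.
Type II error: β = 1 − power = 1 − 0.7382 = 0.2618.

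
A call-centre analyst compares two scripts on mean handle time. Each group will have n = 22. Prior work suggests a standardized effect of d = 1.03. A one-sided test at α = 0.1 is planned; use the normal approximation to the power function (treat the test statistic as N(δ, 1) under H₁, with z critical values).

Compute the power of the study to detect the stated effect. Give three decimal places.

Noncentrality parameter: δ = d·√(n/2) = 1.03 × √(22/2) = 3.4161
One-sided α = 0.1 → critical value z_{0.1} = 1.282.
Power = P(Z > 1.282 − δ) = Φ(2.135) = 0.9836.

Power ≈ 0.984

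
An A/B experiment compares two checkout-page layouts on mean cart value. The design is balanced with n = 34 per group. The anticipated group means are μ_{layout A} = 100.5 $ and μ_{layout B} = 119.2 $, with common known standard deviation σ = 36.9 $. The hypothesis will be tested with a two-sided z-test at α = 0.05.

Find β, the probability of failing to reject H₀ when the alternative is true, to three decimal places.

β ≈ 0.448

Standardized effect: d = |μ_{layout A} − μ_{layout B}| / σ = |100.5 − 119.2| / 36.9 = 0.5068
Noncentrality parameter: δ = d·√(n/2) = 0.5068 × √(34/2) = 2.0895
Critical value for a two-sided test at α = 0.05: z_{α/2} = 1.960.
Power = Φ(δ − 1.960) + Φ(−δ − 1.960) = Φ(0.130) + Φ(-4.049) = 0.5515 + 0.0000 = 0.5516.
Type II error: β = 1 − power = 1 − 0.5516 = 0.4484.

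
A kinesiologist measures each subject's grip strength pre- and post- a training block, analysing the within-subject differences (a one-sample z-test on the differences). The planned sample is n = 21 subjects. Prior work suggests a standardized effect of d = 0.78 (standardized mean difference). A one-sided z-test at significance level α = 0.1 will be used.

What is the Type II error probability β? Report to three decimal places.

Noncentrality parameter: δ = d·√n = 0.78 × √21 = 3.5744
One-sided α = 0.1 → critical value z_{0.1} = 1.282.
Power = P(Z > 1.282 − δ) = Φ(2.293) = 0.9891.
Type II error: β = 1 − power = 1 − 0.9891 = 0.0109.

β ≈ 0.011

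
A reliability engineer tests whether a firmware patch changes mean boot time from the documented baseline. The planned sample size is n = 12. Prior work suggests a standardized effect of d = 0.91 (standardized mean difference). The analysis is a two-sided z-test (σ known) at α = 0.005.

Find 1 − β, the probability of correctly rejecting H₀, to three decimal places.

Noncentrality parameter: δ = d·√n = 0.91 × √12 = 3.1523
Critical value for a two-sided test at α = 0.005: z_{α/2} = 2.807.
Power = Φ(δ − 2.807) + Φ(−δ − 2.807) = Φ(0.345) + Φ(-5.959) = 0.6351 + 0.0000 = 0.6351.

Power ≈ 0.635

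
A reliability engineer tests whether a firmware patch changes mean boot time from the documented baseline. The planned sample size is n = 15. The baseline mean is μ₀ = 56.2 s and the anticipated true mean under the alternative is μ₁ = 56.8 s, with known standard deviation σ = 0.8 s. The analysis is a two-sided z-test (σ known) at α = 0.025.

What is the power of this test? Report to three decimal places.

Power ≈ 0.746

Standardized effect: d = |μ₁ − μ₀| / σ = |56.8 − 56.2| / 0.8 = 0.7500
Noncentrality parameter: δ = d·√n = 0.7500 × √15 = 2.9047
Two-sided α = 0.025 → critical value z_{0.0125} = 2.241.
Power = Φ(δ − 2.241) + Φ(−δ − 2.241) = Φ(0.663) + Φ(-5.146) = 0.7464 + 0.0000 = 0.7464.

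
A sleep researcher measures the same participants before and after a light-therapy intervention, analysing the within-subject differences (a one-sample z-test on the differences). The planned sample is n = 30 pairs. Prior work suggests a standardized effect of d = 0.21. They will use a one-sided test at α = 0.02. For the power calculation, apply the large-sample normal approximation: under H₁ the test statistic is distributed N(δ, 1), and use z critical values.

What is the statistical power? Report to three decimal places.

Power ≈ 0.183

Noncentrality parameter: δ = d·√n = 0.21 × √30 = 1.1502
Critical value for a one-sided test at α = 0.02: z_α = 2.054.
Power = P(Z > 2.054 − δ) = Φ(-0.904) = 0.1831.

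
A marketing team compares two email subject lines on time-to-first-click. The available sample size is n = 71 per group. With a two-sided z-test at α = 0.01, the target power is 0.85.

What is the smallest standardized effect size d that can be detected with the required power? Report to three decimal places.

d ≈ 0.606

Need Φ(δ − 2.576) = 0.85, so δ = 2.576 + 1.036 = 3.612.
(The second rejection-region term Φ(−δ − z_{α/2}) is negligible and dropped.)
δ = d·√(n/2) ⇒ d = δ/√(n/2) = 3.612/√(71/2) = 0.6063.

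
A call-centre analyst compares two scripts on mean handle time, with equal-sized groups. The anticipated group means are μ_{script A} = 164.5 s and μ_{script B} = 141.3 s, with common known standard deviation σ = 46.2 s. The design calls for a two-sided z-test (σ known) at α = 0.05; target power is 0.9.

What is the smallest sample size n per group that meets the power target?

Standardized effect: d = |μ_{script A} − μ_{script B}| / σ = |164.5 − 141.3| / 46.2 = 0.5022
For power 0.9 need Φ(δ − z_{0.025}) = 0.9, so δ = z_{0.025} + z_{0.10} = 1.960 + 1.282 = 3.242.
(The Φ(−δ − z_{α/2}) term is vanishingly small for δ > 0 and is dropped in the standard sample-size formula.)
δ = d·√(n/2) ⇒ n = 2(δ/d)² = 2 × (3.242 / 0.5022)² = 83.34.
Round up to the next whole unit.

n = 84 per group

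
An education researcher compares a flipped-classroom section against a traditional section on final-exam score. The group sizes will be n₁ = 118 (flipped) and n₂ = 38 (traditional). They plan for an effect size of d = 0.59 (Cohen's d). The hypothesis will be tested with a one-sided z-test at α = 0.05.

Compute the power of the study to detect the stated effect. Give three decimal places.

Power ≈ 0.936

Noncentrality parameter: δ = d / √(1/n₁ + 1/n₂) = 0.59 / √(1/118 + 1/38) = 3.1632
Critical value for a one-sided test at α = 0.05: z_α = 1.645.
Power = Φ(δ − 1.645) = Φ(1.518) = 0.9355.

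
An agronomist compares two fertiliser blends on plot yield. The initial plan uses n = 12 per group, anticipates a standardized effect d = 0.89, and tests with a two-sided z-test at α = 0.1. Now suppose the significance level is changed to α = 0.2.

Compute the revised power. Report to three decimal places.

δ = d·√(n/2) = 0.89 × √(12/2) = 2.1800 (unchanged). New critical value: z_{0.1} = 1.282.
Revised power = Φ(δ − 1.282) + Φ(−δ − 1.282) = Φ(0.898) + Φ(-3.462) = 0.8155 + 0.0003 = 0.8158.

Power ≈ 0.816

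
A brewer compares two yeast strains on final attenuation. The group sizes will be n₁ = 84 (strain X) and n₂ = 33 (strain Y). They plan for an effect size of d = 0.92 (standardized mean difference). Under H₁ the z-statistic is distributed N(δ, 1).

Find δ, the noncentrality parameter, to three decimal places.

δ = d / √(1/n₁ + 1/n₂) = 0.92 / √(1/84 + 1/33) = 4.4781

δ ≈ 4.478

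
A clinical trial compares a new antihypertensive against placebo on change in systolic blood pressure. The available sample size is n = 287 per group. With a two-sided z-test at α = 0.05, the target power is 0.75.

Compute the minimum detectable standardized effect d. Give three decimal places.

Need Φ(δ − 1.960) = 0.75, so δ = 1.960 + 0.674 = 2.634.
(Lower-tail contribution to power is negligible for δ > 0.)
δ = d·√(n/2) ⇒ d = δ/√(n/2) = 2.634/√(287/2) = 0.2199.

d ≈ 0.220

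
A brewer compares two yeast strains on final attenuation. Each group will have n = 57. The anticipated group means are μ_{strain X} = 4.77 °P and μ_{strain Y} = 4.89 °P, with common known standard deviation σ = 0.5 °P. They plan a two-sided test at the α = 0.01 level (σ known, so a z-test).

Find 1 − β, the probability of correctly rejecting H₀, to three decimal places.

Standardized effect: d = |μ_{strain X} − μ_{strain Y}| / σ = |4.77 − 4.89| / 0.5 = 0.2400
Noncentrality parameter: λ = d·√(n/2) = 0.2400 × √(57/2) = 1.2812
Critical value for a two-sided test at α = 0.01: z_{α/2} = 2.576.
Power = Φ(λ − 2.576) + Φ(−λ − 2.576) = Φ(-1.295) + Φ(-3.857) = 0.0977 + 0.0001 = 0.0978.

Power ≈ 0.098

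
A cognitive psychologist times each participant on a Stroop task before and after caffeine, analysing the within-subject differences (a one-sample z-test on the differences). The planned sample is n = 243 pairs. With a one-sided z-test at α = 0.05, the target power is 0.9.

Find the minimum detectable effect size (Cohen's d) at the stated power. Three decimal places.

d ≈ 0.188

Required noncentrality: δ = z_{0.05} + z_{0.10} = 1.645 + 1.282 = 2.926.
δ = d·√n ⇒ d = δ/√n = 2.926/√243 = 0.1877.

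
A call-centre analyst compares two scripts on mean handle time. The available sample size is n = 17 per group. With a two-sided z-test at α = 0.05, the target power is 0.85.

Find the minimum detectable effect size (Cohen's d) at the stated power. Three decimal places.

Need Φ(δ − 1.960) = 0.85, so δ = 1.960 + 1.036 = 2.996.
(Lower-tail contribution to power is negligible for δ > 0.)
δ = d·√(n/2) ⇒ d = δ/√(n/2) = 2.996/√(17/2) = 1.0278.

d ≈ 1.028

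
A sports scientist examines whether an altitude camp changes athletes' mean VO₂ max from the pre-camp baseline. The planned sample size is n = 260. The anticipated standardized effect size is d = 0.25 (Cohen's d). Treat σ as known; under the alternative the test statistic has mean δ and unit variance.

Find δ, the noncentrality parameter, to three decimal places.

δ = d·√n = 0.25 × √260 = 4.0311

δ ≈ 4.031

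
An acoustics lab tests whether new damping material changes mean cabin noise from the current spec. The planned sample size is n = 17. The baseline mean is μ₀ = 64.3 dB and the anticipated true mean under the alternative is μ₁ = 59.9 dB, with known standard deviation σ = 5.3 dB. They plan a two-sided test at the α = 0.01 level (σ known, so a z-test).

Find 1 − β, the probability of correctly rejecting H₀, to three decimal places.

Power ≈ 0.802

Standardized effect: d = |μ₁ − μ₀| / σ = |59.9 − 64.3| / 5.3 = 0.8302
Noncentrality parameter: δ = d·√n = 0.8302 × √17 = 3.4230
Critical value for a two-sided test at α = 0.01: z_{α/2} = 2.576.
Power = Φ(δ − 2.576) + Φ(−δ − 2.576) = Φ(0.847) + Φ(-5.999) = 0.8015 + 0.0000 = 0.8015.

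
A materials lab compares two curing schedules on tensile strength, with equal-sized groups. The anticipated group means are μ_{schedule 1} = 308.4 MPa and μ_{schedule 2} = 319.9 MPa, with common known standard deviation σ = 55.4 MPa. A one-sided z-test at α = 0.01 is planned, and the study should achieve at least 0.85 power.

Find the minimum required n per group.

Standardized effect: d = |μ_{schedule 1} − μ_{schedule 2}| / σ = |308.4 − 319.9| / 55.4 = 0.2076
For power 0.85 need Φ(δ − z_{0.01}) = 0.85, so δ = z_{0.01} + z_{0.15} = 2.326 + 1.036 = 3.363.
δ = d·√(n/2) ⇒ n = 2(δ/d)² = 2 × (3.363 / 0.2076)² = 524.87.
Rounding up, n = 525 per group.

n = 525 per group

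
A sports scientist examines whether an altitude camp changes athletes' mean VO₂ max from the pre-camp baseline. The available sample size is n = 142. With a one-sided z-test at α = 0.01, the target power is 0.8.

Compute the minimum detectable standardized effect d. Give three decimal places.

d ≈ 0.266

Required noncentrality: δ = z_{0.01} + z_{0.20} = 2.326 + 0.842 = 3.168.
δ = d·√n ⇒ d = δ/√n = 3.168/√142 = 0.2659.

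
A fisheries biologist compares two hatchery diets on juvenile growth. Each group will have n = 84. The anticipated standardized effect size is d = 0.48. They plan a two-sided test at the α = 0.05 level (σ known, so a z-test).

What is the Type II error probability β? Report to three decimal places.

β ≈ 0.125

Noncentrality parameter: δ = d·√(n/2) = 0.48 × √(84/2) = 3.1108
Critical value for a two-sided test at α = 0.05: z_{α/2} = 1.960.
Power = Φ(δ − 1.960) + Φ(−δ − 1.960) = Φ(1.151) + Φ(-5.071) = 0.8751 + 0.0000 = 0.8751.
Type II error: β = 1 − power = 1 − 0.8751 = 0.1249.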